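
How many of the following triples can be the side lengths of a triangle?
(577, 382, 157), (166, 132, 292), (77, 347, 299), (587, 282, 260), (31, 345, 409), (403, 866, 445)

2

(157,382,577): 157+382 ≤ 577 → not valid
(132,166,292): 132+166 > 292 → valid
(77,299,347): 77+299 > 347 → valid
(260,282,587): 260+282 ≤ 587 → not valid
(31,345,409): 31+345 ≤ 409 → not valid
(403,445,866): 403+445 ≤ 866 → not valid
2 of the 6 triples form a triangle.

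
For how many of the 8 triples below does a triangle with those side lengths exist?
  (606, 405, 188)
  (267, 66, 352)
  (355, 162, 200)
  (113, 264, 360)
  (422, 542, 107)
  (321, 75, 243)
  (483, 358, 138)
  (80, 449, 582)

3

(188,405,606): 188+405 ≤ 606 → not valid
(66,267,352): 66+267 ≤ 352 → not valid
(162,200,355): 162+200 > 355 → valid
(113,264,360): 113+264 > 360 → valid
(107,422,542): 107+422 ≤ 542 → not valid
(75,243,321): 75+243 ≤ 321 → not valid
(138,358,483): 138+358 > 483 → valid
(80,449,582): 80+449 ≤ 582 → not valid
3 of the 8 triples form a triangle.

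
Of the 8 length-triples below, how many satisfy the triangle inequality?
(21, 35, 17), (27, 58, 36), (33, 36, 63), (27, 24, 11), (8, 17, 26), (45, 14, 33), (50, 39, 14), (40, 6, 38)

(17,21,35): 17+21 > 35 → valid
(27,36,58): 27+36 > 58 → valid
(33,36,63): 33+36 > 63 → valid
(11,24,27): 11+24 > 27 → valid
(8,17,26): 8+17 ≤ 26 → not valid
(14,33,45): 14+33 > 45 → valid
(14,39,50): 14+39 > 50 → valid
(6,38,40): 6+38 > 40 → valid
7 of the 8 triples form a triangle.

7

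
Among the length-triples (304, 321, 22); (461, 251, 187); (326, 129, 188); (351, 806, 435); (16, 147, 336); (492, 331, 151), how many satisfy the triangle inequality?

(22,304,321): 22+304 > 321 → valid
(187,251,461): 187+251 ≤ 461 → not valid
(129,188,326): 129+188 ≤ 326 → not valid
(351,435,806): 351+435 ≤ 806 → not valid
(16,147,336): 16+147 ≤ 336 → not valid
(151,331,492): 151+331 ≤ 492 → not valid
1 of the 6 triples forms a triangle.

1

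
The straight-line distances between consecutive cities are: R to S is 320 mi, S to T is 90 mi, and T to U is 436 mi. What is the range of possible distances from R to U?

26 ≤ RU ≤ 846 mi

The maximum is all hops collinear in one direction: 320 + 90 + 436 = 846.
The longest hop is 436; the others sum to 410. Folding the others back against it leaves at least 436 − 410 = 26.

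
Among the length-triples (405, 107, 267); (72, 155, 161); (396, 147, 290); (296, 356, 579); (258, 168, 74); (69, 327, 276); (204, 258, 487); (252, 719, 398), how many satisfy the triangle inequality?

4

(107,267,405): 107+267 ≤ 405 → not valid
(72,155,161): 72+155 > 161 → valid
(147,290,396): 147+290 > 396 → valid
(296,356,579): 296+356 > 579 → valid
(74,168,258): 74+168 ≤ 258 → not valid
(69,276,327): 69+276 > 327 → valid
(204,258,487): 204+258 ≤ 487 → not valid
(252,398,719): 252+398 ≤ 719 → not valid
4 of the 8 triples form a triangle.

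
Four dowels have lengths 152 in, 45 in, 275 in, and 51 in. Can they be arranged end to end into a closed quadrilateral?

For a quadrilateral, each side must be shorter than the sum of the others.
Here the longest side is 275, but the remaining 3 sides sum to only 248.

No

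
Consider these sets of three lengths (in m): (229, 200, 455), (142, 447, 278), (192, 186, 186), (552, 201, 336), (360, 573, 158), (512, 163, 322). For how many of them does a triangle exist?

(200,229,455): 200+229 ≤ 455 → not valid
(142,278,447): 142+278 ≤ 447 → not valid
(186,186,192): 186+186 > 192 → valid
(201,336,552): 201+336 ≤ 552 → not valid
(158,360,573): 158+360 ≤ 573 → not valid
(163,322,512): 163+322 ≤ 512 → not valid
1 of the 6 triples forms a triangle.

1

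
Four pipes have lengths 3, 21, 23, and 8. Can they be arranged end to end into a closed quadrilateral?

Yes

A quadrilateral exists iff every side is shorter than the sum of the others — equivalently, the longest side is less than the sum of the rest.
Longest side 23 < 32 (sum of the remaining 3), so yes.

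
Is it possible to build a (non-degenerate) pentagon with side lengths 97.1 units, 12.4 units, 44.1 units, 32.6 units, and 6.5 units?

No

For a pentagon, each side must be shorter than the sum of the others.
Here the longest side is 97.1, but the remaining 4 sides sum to only 95.6.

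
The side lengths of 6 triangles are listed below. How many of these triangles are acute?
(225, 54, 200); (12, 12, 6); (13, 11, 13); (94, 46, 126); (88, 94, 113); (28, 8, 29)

4

(225,54,200): 54²+200² = 42916 < 50625 = 225² → obtuse
(12,12,6): 6²+12² = 180 > 144 = 12² → acute
(13,11,13): 11²+13² = 290 > 169 = 13² → acute
(94,46,126): 46²+94² = 10952 < 15876 = 126² → obtuse
(88,94,113): 88²+94² = 16580 > 12769 = 113² → acute
(28,8,29): 8²+28² = 848 > 841 = 29² → acute
4 of the 6 are acute.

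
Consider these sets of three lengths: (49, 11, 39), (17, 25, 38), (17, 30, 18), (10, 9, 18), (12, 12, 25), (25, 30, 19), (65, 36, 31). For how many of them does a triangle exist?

6

(11,39,49): 11+39 > 49 → valid
(17,25,38): 17+25 > 38 → valid
(17,18,30): 17+18 > 30 → valid
(9,10,18): 9+10 > 18 → valid
(12,12,25): 12+12 ≤ 25 → not valid
(19,25,30): 19+25 > 30 → valid
(31,36,65): 31+36 > 65 → valid
6 of the 7 triples form a triangle.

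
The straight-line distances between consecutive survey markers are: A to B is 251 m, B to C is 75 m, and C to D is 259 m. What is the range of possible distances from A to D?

0 ≤ AD ≤ 585 m

The maximum is all hops collinear in one direction: 251 + 75 + 259 = 585.
The longest hop is 259; the others sum to 326. Since 259 ≤ 326, the path can fold back on itself completely, so the minimum distance is 0.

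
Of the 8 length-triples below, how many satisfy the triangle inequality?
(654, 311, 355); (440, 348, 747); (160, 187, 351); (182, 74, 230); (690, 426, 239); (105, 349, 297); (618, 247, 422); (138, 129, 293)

(311,355,654): 311+355 > 654 → valid
(348,440,747): 348+440 > 747 → valid
(160,187,351): 160+187 ≤ 351 → not valid
(74,182,230): 74+182 > 230 → valid
(239,426,690): 239+426 ≤ 690 → not valid
(105,297,349): 105+297 > 349 → valid
(247,422,618): 247+422 > 618 → valid
(129,138,293): 129+138 ≤ 293 → not valid
5 of the 8 triples form a triangle.

5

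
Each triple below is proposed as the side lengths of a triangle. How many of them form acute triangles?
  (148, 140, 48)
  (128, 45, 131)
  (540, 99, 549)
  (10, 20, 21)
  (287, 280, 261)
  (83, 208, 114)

(148,140,48): 48²+140² = 21904 = 148² → right
(128,45,131): 45²+128² = 18409 > 17161 = 131² → acute
(540,99,549): 99²+540² = 301401 = 549² → right
(10,20,21): 10²+20² = 500 > 441 = 21² → acute
(287,280,261): 261²+280² = 146521 > 82369 = 287² → acute
(83,208,114): 83+114 ≤ 208, not a triangle
3 of the 6 are acute.

3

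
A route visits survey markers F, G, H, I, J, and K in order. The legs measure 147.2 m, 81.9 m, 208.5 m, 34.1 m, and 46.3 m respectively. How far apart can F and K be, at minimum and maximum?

The maximum is all hops collinear in one direction: 147.2 + 81.9 + 208.5 + 34.1 + 46.3 = 518.0.
The longest hop is 208.5; the others sum to 309.5. Since 208.5 ≤ 309.5, the path can fold back on itself completely, so the minimum distance is 0.

0 ≤ FK ≤ 518.0 m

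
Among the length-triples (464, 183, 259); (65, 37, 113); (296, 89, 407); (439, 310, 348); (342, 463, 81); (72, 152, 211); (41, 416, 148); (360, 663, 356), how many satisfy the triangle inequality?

3

(183,259,464): 183+259 ≤ 464 → not valid
(37,65,113): 37+65 ≤ 113 → not valid
(89,296,407): 89+296 ≤ 407 → not valid
(310,348,439): 310+348 > 439 → valid
(81,342,463): 81+342 ≤ 463 → not valid
(72,152,211): 72+152 > 211 → valid
(41,148,416): 41+148 ≤ 416 → not valid
(356,360,663): 356+360 > 663 → valid
3 of the 8 triples form a triangle.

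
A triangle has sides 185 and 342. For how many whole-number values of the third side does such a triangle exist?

369

The third side lies in the open interval (157, 527).
Integers from 158 to 526 inclusive: 526 − 158 + 1 = 369.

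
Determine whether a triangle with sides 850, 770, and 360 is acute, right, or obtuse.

right

Compare the square of the longest side to the sum of squares of the other two: 360² + 770² = 722500 = 850².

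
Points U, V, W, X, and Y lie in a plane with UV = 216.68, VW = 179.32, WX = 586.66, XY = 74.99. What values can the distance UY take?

115.67 ≤ UY ≤ 1057.65

The maximum is all hops collinear in one direction: 216.68 + 179.32 + 586.66 + 74.99 = 1057.65.
The longest hop is 586.66; the others sum to 470.99. Folding the others back against it leaves at least 586.66 − 470.99 = 115.67.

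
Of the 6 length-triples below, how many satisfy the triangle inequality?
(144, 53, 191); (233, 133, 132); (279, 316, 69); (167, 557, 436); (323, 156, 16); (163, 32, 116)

(53,144,191): 53+144 > 191 → valid
(132,133,233): 132+133 > 233 → valid
(69,279,316): 69+279 > 316 → valid
(167,436,557): 167+436 > 557 → valid
(16,156,323): 16+156 ≤ 323 → not valid
(32,116,163): 32+116 ≤ 163 → not valid
4 of the 6 triples form a triangle.

4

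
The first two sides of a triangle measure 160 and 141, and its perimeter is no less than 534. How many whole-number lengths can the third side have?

68

Triangle inequality: 19 < x < 301. Perimeter ≥ 534 gives x ≥ 534 − 160 − 141 = 233.
So 233 ≤ x < 301; integers 233 through 300: 68 values.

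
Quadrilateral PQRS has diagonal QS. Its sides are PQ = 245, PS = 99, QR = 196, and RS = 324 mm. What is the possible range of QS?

From triangle PQS: |245 − 99| < QS < 245 + 99, i.e. 146 < QS < 344.
From triangle RQS: 128 < QS < 520.
Both must hold, so QS lies in the intersection.

146 < QS < 344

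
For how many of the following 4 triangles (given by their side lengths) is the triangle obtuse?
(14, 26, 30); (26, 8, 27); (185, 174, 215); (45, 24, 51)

1

(14,26,30): 14²+26² = 872 < 900 = 30² → obtuse
(26,8,27): 8²+26² = 740 > 729 = 27² → acute
(185,174,215): 174²+185² = 64501 > 46225 = 215² → acute
(45,24,51): 24²+45² = 2601 = 51² → right
1 of the 4 is obtuse.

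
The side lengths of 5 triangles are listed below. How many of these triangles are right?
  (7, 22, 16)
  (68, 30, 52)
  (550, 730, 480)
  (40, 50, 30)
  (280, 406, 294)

(7,22,16): 7²+16² = 305 < 484 = 22² → obtuse
(68,30,52): 30²+52² = 3604 < 4624 = 68² → obtuse
(550,730,480): 480²+550² = 532900 = 730² → right
(40,50,30): 30²+40² = 2500 = 50² → right
(280,406,294): 280²+294² = 164836 = 406² → right
3 of the 5 are right.

3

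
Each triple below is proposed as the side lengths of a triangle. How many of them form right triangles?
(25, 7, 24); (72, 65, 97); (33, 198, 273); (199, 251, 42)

(25,7,24): 7²+24² = 625 = 25² → right
(72,65,97): 65²+72² = 9409 = 97² → right
(33,198,273): 33+198 ≤ 273, not a triangle
(199,251,42): 42+199 ≤ 251, not a triangle
2 of the 4 are right.

2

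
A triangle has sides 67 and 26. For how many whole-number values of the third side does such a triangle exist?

The third side lies in the open interval (41, 93).
Integers from 42 to 92 inclusive: 92 − 42 + 1 = 51.

51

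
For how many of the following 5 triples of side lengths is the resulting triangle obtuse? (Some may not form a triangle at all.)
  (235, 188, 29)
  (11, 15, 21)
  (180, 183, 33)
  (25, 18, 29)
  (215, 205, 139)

(235,188,29): 29+188 ≤ 235, not a triangle
(11,15,21): 11²+15² = 346 < 441 = 21² → obtuse
(180,183,33): 33²+180² = 33489 = 183² → right
(25,18,29): 18²+25² = 949 > 841 = 29² → acute
(215,205,139): 139²+205² = 61346 > 46225 = 215² → acute
1 of the 5 is obtuse.

1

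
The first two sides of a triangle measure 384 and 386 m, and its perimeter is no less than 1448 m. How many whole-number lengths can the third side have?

92

Triangle inequality: 2 < x < 770. Perimeter ≥ 1448 gives x ≥ 1448 − 384 − 386 = 678.
So 678 ≤ x < 770; integers 678 through 769: 92 values.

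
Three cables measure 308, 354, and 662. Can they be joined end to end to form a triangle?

No

The two shorter sides sum to 662, exactly equal to the longest side 662.
That gives only a degenerate (flat) triangle — the inequality must be strict.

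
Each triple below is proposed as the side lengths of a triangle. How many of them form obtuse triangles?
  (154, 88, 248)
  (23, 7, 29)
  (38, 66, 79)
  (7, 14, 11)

3

(154,88,248): 88+154 ≤ 248, not a triangle
(23,7,29): 7²+23² = 578 < 841 = 29² → obtuse
(38,66,79): 38²+66² = 5800 < 6241 = 79² → obtuse
(7,14,11): 7²+11² = 170 < 196 = 14² → obtuse
3 of the 4 are obtuse.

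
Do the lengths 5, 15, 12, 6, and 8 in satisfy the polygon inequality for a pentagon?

Yes

A pentagon exists iff every side is shorter than the sum of the others — equivalently, the longest side is less than the sum of the rest.
Longest side 15 < 31 (sum of the remaining 4), so yes.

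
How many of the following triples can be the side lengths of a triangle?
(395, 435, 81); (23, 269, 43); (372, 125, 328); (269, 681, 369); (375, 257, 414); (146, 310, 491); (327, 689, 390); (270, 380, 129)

(81,395,435): 81+395 > 435 → valid
(23,43,269): 23+43 ≤ 269 → not valid
(125,328,372): 125+328 > 372 → valid
(269,369,681): 269+369 ≤ 681 → not valid
(257,375,414): 257+375 > 414 → valid
(146,310,491): 146+310 ≤ 491 → not valid
(327,390,689): 327+390 > 689 → valid
(129,270,380): 129+270 > 380 → valid
5 of the 8 triples form a triangle.

5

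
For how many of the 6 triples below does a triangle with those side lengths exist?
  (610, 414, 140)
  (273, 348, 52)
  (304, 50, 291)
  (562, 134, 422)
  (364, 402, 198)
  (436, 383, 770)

(140,414,610): 140+414 ≤ 610 → not valid
(52,273,348): 52+273 ≤ 348 → not valid
(50,291,304): 50+291 > 304 → valid
(134,422,562): 134+422 ≤ 562 → not valid
(198,364,402): 198+364 > 402 → valid
(383,436,770): 383+436 > 770 → valid
3 of the 6 triples form a triangle.

3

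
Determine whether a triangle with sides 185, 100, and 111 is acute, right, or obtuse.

Compare the square of the longest side to the sum of squares of the other two: 100² + 111² = 22321 < 34225 = 185².

obtuse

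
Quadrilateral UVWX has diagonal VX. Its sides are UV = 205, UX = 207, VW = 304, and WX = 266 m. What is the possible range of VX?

From triangle UVX: |205 − 207| < VX < 205 + 207, i.e. 2 < VX < 412.
From triangle WVX: 38 < VX < 570.
Both must hold, so VX lies in the intersection.

38 < VX < 412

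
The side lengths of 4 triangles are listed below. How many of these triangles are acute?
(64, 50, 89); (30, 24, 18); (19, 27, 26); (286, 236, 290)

2

(64,50,89): 50²+64² = 6596 < 7921 = 89² → obtuse
(30,24,18): 18²+24² = 900 = 30² → right
(19,27,26): 19²+26² = 1037 > 729 = 27² → acute
(286,236,290): 236²+286² = 137492 > 84100 = 290² → acute
2 of the 4 are acute.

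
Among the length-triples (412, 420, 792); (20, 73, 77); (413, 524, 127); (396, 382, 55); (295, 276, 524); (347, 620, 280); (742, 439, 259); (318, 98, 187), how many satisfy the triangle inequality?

(412,420,792): 412+420 > 792 → valid
(20,73,77): 20+73 > 77 → valid
(127,413,524): 127+413 > 524 → valid
(55,382,396): 55+382 > 396 → valid
(276,295,524): 276+295 > 524 → valid
(280,347,620): 280+347 > 620 → valid
(259,439,742): 259+439 ≤ 742 → not valid
(98,187,318): 98+187 ≤ 318 → not valid
6 of the 8 triples form a triangle.

6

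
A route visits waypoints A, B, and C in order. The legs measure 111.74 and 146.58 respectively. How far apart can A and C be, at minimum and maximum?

By the triangle inequality, |111.74 − 146.58| ≤ AC ≤ 111.74 + 146.58.

34.84 ≤ AC ≤ 258.32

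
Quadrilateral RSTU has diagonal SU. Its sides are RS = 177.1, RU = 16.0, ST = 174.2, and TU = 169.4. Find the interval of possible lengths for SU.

161.1 < SU < 193.1

From triangle RSU: |177.1 − 16.0| < SU < 177.1 + 16.0, i.e. 161.1 < SU < 193.1.
From triangle TSU: 4.8 < SU < 343.6.
Both must hold, so SU lies in the intersection.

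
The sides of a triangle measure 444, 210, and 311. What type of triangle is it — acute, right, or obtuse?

Compare the square of the longest side to the sum of squares of the other two: 210² + 311² = 140821 < 197136 = 444².

obtuse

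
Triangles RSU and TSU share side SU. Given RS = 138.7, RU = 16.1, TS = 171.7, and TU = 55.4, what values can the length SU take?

From triangle RSU: |138.7 − 16.1| < SU < 138.7 + 16.1, i.e. 122.6 < SU < 154.8.
From triangle TSU: 116.3 < SU < 227.1.
Both must hold, so SU lies in the intersection.

122.6 < SU < 154.8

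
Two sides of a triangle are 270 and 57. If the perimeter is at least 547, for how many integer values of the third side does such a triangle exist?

Triangle inequality: 213 < x < 327. Perimeter ≥ 547 gives x ≥ 547 − 270 − 57 = 220.
So 220 ≤ x < 327; integers 220 through 326: 107 values.

107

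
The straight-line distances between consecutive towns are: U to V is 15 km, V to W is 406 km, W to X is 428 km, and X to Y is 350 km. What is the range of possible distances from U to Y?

The maximum is all hops collinear in one direction: 15 + 406 + 428 + 350 = 1199.
The longest hop is 428; the others sum to 771. Since 428 ≤ 771, the path can fold back on itself completely, so the minimum distance is 0.

0 ≤ UY ≤ 1199 km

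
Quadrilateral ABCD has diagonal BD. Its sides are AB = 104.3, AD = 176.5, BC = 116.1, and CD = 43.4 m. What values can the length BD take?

72.7 < BD < 159.5

From triangle ABD: |104.3 − 176.5| < BD < 104.3 + 176.5, i.e. 72.2 < BD < 280.8.
From triangle CBD: 72.7 < BD < 159.5.
Both must hold, so BD lies in the intersection.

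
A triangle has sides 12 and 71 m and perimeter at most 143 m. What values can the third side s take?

59 < s ≤ 60 m

Triangle inequality alone gives 59 < s < 83.
The perimeter condition gives s ≤ 143 − 12 − 71 = 60.
Intersecting the two: 59 < s ≤ 60.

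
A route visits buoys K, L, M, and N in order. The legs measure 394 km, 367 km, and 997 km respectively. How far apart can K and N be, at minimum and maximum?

The maximum is all hops collinear in one direction: 394 + 367 + 997 = 1758.
The longest hop is 997; the others sum to 761. Folding the others back against it leaves at least 997 − 761 = 236.

236 ≤ KN ≤ 1758 km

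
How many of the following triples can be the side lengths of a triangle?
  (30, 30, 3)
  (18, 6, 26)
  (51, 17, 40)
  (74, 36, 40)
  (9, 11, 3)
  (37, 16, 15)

4

(3,30,30): 3+30 > 30 → valid
(6,18,26): 6+18 ≤ 26 → not valid
(17,40,51): 17+40 > 51 → valid
(36,40,74): 36+40 > 74 → valid
(3,9,11): 3+9 > 11 → valid
(15,16,37): 15+16 ≤ 37 → not valid
4 of the 6 triples form a triangle.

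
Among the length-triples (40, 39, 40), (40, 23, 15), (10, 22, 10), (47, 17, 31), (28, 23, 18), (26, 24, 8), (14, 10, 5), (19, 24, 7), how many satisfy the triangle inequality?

(39,40,40): 39+40 > 40 → valid
(15,23,40): 15+23 ≤ 40 → not valid
(10,10,22): 10+10 ≤ 22 → not valid
(17,31,47): 17+31 > 47 → valid
(18,23,28): 18+23 > 28 → valid
(8,24,26): 8+24 > 26 → valid
(5,10,14): 5+10 > 14 → valid
(7,19,24): 7+19 > 24 → valid
6 of the 8 triples form a triangle.

6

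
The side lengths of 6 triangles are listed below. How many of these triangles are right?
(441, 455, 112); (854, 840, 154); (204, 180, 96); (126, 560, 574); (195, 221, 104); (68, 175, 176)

5

(441,455,112): 112²+441² = 207025 = 455² → right
(854,840,154): 154²+840² = 729316 = 854² → right
(204,180,96): 96²+180² = 41616 = 204² → right
(126,560,574): 126²+560² = 329476 = 574² → right
(195,221,104): 104²+195² = 48841 = 221² → right
(68,175,176): 68²+175² = 35249 > 30976 = 176² → acute
5 of the 6 are right.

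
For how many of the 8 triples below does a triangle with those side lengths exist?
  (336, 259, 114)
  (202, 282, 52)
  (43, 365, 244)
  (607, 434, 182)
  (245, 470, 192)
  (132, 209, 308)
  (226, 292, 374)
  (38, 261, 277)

(114,259,336): 114+259 > 336 → valid
(52,202,282): 52+202 ≤ 282 → not valid
(43,244,365): 43+244 ≤ 365 → not valid
(182,434,607): 182+434 > 607 → valid
(192,245,470): 192+245 ≤ 470 → not valid
(132,209,308): 132+209 > 308 → valid
(226,292,374): 226+292 > 374 → valid
(38,261,277): 38+261 > 277 → valid
5 of the 8 triples form a triangle.

5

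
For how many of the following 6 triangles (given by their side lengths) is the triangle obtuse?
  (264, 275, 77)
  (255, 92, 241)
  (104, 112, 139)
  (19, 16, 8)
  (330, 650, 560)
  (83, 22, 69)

(264,275,77): 77²+264² = 75625 = 275² → right
(255,92,241): 92²+241² = 66545 > 65025 = 255² → acute
(104,112,139): 104²+112² = 23360 > 19321 = 139² → acute
(19,16,8): 8²+16² = 320 < 361 = 19² → obtuse
(330,650,560): 330²+560² = 422500 = 650² → right
(83,22,69): 22²+69² = 5245 < 6889 = 83² → obtuse
2 of the 6 are obtuse.

2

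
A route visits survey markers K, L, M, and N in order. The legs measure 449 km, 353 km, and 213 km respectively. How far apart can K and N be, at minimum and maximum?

The maximum is all hops collinear in one direction: 449 + 353 + 213 = 1015.
The longest hop is 449; the others sum to 566. Since 449 ≤ 566, the path can fold back on itself completely, so the minimum distance is 0.

0 ≤ KN ≤ 1015 km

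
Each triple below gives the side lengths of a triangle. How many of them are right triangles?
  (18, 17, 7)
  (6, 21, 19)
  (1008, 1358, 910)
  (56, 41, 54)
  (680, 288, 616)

2

(18,17,7): 7²+17² = 338 > 324 = 18² → acute
(6,21,19): 6²+19² = 397 < 441 = 21² → obtuse
(1008,1358,910): 910²+1008² = 1844164 = 1358² → right
(56,41,54): 41²+54² = 4597 > 3136 = 56² → acute
(680,288,616): 288²+616² = 462400 = 680² → right
2 of the 5 are right.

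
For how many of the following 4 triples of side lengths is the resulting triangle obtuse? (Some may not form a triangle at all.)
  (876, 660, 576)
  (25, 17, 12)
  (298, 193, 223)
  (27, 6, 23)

3

(876,660,576): 576²+660² = 767376 = 876² → right
(25,17,12): 12²+17² = 433 < 625 = 25² → obtuse
(298,193,223): 193²+223² = 86978 < 88804 = 298² → obtuse
(27,6,23): 6²+23² = 565 < 729 = 27² → obtuse
3 of the 4 are obtuse.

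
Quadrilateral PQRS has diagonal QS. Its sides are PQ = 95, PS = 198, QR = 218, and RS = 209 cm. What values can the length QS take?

103 < QS < 293

From triangle PQS: |95 − 198| < QS < 95 + 198, i.e. 103 < QS < 293.
From triangle RQS: 9 < QS < 427.
Both must hold, so QS lies in the intersection.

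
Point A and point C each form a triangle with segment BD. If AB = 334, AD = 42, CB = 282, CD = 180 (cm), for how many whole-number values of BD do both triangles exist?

From triangle ABD: 292 < BD < 376.
From triangle CBD: 102 < BD < 462.
Intersection: 292 < BD < 376, so integers 293 through 375: 83 values.

83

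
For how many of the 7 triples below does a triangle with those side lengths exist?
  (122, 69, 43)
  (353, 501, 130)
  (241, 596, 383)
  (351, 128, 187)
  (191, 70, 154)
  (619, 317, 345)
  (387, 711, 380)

4

(43,69,122): 43+69 ≤ 122 → not valid
(130,353,501): 130+353 ≤ 501 → not valid
(241,383,596): 241+383 > 596 → valid
(128,187,351): 128+187 ≤ 351 → not valid
(70,154,191): 70+154 > 191 → valid
(317,345,619): 317+345 > 619 → valid
(380,387,711): 380+387 > 711 → valid
4 of the 7 triples form a triangle.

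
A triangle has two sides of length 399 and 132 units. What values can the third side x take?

By the triangle inequality, x must be less than 399 + 132 = 531 and greater than |399 − 132| = 267.

267 < x < 531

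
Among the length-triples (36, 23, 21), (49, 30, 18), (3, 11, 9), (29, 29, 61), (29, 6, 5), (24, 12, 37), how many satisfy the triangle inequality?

2

(21,23,36): 21+23 > 36 → valid
(18,30,49): 18+30 ≤ 49 → not valid
(3,9,11): 3+9 > 11 → valid
(29,29,61): 29+29 ≤ 61 → not valid
(5,6,29): 5+6 ≤ 29 → not valid
(12,24,37): 12+24 ≤ 37 → not valid
2 of the 6 triples form a triangle.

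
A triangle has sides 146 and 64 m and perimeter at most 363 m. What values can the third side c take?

Triangle inequality alone gives 82 < c < 210.
The perimeter condition gives c ≤ 363 − 146 − 64 = 153.
Intersecting the two: 82 < c ≤ 153.

82 < c ≤ 153 m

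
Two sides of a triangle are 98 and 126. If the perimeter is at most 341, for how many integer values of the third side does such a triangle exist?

Triangle inequality: 28 < x < 224. Perimeter ≤ 341 gives x ≤ 341 − 98 − 126 = 117.
So 28 < x ≤ 117; integers 29 through 117: 89 values.

89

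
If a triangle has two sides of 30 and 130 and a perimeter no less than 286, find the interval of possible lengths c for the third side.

126 ≤ c < 160

Triangle inequality alone gives 100 < c < 160.
The perimeter condition gives c ≥ 286 − 30 − 130 = 126.
Intersecting the two: 126 ≤ c < 160.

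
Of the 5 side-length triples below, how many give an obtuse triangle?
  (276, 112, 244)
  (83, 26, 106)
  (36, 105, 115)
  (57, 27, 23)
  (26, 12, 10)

3

(276,112,244): 112²+244² = 72080 < 76176 = 276² → obtuse
(83,26,106): 26²+83² = 7565 < 11236 = 106² → obtuse
(36,105,115): 36²+105² = 12321 < 13225 = 115² → obtuse
(57,27,23): 23+27 ≤ 57, not a triangle
(26,12,10): 10+12 ≤ 26, not a triangle
3 of the 5 are obtuse.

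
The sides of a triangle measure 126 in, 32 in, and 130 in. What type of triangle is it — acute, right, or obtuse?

Compare the square of the longest side to the sum of squares of the other two: 32² + 126² = 16900 = 130².

right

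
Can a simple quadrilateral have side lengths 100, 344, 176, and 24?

For a quadrilateral, each side must be shorter than the sum of the others.
Here the longest side is 344, but the remaining 3 sides sum to only 300.

No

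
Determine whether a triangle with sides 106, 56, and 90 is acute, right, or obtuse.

Compare the square of the longest side to the sum of squares of the other two: 56² + 90² = 11236 = 106².

right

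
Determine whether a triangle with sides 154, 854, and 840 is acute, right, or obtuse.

right

Compare the square of the longest side to the sum of squares of the other two: 154² + 840² = 729316 = 854².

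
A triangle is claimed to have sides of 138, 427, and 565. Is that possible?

No

The two shorter sides sum to 565, exactly equal to the longest side 565.
That gives only a degenerate (flat) triangle — the inequality must be strict.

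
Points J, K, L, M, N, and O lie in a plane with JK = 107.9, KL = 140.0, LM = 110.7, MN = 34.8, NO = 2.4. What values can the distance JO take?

The maximum is all hops collinear in one direction: 107.9 + 140.0 + 110.7 + 34.8 + 2.4 = 395.8.
The longest hop is 140.0; the others sum to 255.8. Since 140.0 ≤ 255.8, the path can fold back on itself completely, so the minimum distance is 0.

0 ≤ JO ≤ 395.8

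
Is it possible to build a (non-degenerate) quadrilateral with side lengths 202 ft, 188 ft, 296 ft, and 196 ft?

Yes

A quadrilateral exists iff every side is shorter than the sum of the others — equivalently, the longest side is less than the sum of the rest.
Longest side 296 < 586 (sum of the remaining 3), so yes.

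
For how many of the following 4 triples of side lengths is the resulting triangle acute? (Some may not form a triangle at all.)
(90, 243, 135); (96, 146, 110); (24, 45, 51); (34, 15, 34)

(90,243,135): 90+135 ≤ 243, not a triangle
(96,146,110): 96²+110² = 21316 = 146² → right
(24,45,51): 24²+45² = 2601 = 51² → right
(34,15,34): 15²+34² = 1381 > 1156 = 34² → acute
1 of the 4 is acute.

1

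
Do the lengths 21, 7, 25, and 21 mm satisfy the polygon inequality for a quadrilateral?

Yes

A quadrilateral exists iff every side is shorter than the sum of the others — equivalently, the longest side is less than the sum of the rest.
Longest side 25 < 49 (sum of the remaining 3), so yes.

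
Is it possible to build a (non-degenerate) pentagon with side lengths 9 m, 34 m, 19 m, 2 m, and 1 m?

For a pentagon, each side must be shorter than the sum of the others.
Here the longest side is 34, but the remaining 4 sides sum to only 31.

No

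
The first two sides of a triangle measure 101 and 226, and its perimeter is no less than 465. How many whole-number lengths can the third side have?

189

Triangle inequality: 125 < x < 327. Perimeter ≥ 465 gives x ≥ 465 − 101 − 226 = 138.
So 138 ≤ x < 327; integers 138 through 326: 189 values.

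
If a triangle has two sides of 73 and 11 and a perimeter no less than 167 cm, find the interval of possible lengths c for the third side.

Triangle inequality alone gives 62 < c < 84.
The perimeter condition gives c ≥ 167 − 73 − 11 = 83.
Intersecting the two: 83 ≤ c < 84.

83 ≤ c < 84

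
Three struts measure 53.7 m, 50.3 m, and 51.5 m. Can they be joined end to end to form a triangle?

The longest side is 53.7, and the other two sum to 101.8.
Since 101.8 > 53.7, the triangle inequality holds.

Yes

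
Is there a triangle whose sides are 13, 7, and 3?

No

The longest side is 13, but the other two sum to only 10.
10 < 13, so the triangle inequality fails.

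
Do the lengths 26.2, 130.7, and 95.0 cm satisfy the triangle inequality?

No

The longest side is 130.7, but the other two sum to only 121.2.
121.2 < 130.7, so the triangle inequality fails.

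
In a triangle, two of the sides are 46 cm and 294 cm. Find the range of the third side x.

248 < x < 340

By the triangle inequality, x must be less than 46 + 294 = 340 and greater than |46 − 294| = 248.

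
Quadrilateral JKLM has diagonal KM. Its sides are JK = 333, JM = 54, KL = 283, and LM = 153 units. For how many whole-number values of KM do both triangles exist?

From triangle JKM: 279 < KM < 387.
From triangle LKM: 130 < KM < 436.
Intersection: 279 < KM < 387, so integers 280 through 386: 107 values.

107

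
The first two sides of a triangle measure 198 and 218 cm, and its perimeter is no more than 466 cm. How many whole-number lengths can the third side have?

30

Triangle inequality: 20 < x < 416. Perimeter ≤ 466 gives x ≤ 466 − 198 − 218 = 50.
So 20 < x ≤ 50; integers 21 through 50: 30 values.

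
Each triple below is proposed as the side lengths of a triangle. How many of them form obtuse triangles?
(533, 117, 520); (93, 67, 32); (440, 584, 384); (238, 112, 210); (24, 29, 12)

(533,117,520): 117²+520² = 284089 = 533² → right
(93,67,32): 32²+67² = 5513 < 8649 = 93² → obtuse
(440,584,384): 384²+440² = 341056 = 584² → right
(238,112,210): 112²+210² = 56644 = 238² → right
(24,29,12): 12²+24² = 720 < 841 = 29² → obtuse
2 of the 5 are obtuse.

2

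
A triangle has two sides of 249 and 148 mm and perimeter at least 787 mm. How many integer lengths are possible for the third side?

7

Triangle inequality: 101 < x < 397. Perimeter ≥ 787 gives x ≥ 787 − 249 − 148 = 390.
So 390 ≤ x < 397; integers 390 through 396: 7 values.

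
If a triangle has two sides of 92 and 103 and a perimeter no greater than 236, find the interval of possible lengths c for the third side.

Triangle inequality alone gives 11 < c < 195.
The perimeter condition gives c ≤ 236 − 92 − 103 = 41.
Intersecting the two: 11 < c ≤ 41.

11 < c ≤ 41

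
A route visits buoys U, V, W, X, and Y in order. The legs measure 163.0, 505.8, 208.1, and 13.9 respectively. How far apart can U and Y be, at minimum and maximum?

120.8 ≤ UY ≤ 890.8

The maximum is all hops collinear in one direction: 163.0 + 505.8 + 208.1 + 13.9 = 890.8.
The longest hop is 505.8; the others sum to 385.0. Folding the others back against it leaves at least 505.8 − 385.0 = 120.8.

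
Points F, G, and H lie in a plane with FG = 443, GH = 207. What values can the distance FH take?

236 ≤ FH ≤ 650

By the triangle inequality, |443 − 207| ≤ FH ≤ 443 + 207.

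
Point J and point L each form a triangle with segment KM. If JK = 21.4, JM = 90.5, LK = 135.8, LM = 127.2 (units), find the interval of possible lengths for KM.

From triangle JKM: |21.4 − 90.5| < KM < 21.4 + 90.5, i.e. 69.1 < KM < 111.9.
From triangle LKM: 8.6 < KM < 263.0.
Both must hold, so KM lies in the intersection.

69.1 < KM < 111.9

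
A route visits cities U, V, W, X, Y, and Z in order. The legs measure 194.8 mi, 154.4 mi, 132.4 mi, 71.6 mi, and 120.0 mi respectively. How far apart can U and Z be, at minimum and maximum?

The maximum is all hops collinear in one direction: 194.8 + 154.4 + 132.4 + 71.6 + 120.0 = 673.2.
The longest hop is 194.8; the others sum to 478.4. Since 194.8 ≤ 478.4, the path can fold back on itself completely, so the minimum distance is 0.

0 ≤ UZ ≤ 673.2 mi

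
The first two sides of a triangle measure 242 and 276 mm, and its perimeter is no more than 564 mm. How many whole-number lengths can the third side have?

12

Triangle inequality: 34 < x < 518. Perimeter ≤ 564 gives x ≤ 564 − 242 − 276 = 46.
So 34 < x ≤ 46; integers 35 through 46: 12 values.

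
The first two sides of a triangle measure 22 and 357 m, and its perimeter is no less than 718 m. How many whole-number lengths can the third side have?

Triangle inequality: 335 < x < 379. Perimeter ≥ 718 gives x ≥ 718 − 22 − 357 = 339.
So 339 ≤ x < 379; integers 339 through 378: 40 values.

40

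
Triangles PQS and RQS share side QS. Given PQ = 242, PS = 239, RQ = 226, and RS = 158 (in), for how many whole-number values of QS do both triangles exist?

From triangle PQS: 3 < QS < 481.
From triangle RQS: 68 < QS < 384.
Intersection: 68 < QS < 384, so integers 69 through 383: 315 values.

315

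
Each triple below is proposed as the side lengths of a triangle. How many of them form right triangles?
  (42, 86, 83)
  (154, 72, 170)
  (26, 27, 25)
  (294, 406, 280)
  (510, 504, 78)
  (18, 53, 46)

3

(42,86,83): 42²+83² = 8653 > 7396 = 86² → acute
(154,72,170): 72²+154² = 28900 = 170² → right
(26,27,25): 25²+26² = 1301 > 729 = 27² → acute
(294,406,280): 280²+294² = 164836 = 406² → right
(510,504,78): 78²+504² = 260100 = 510² → right
(18,53,46): 18²+46² = 2440 < 2809 = 53² → obtuse
3 of the 6 are right.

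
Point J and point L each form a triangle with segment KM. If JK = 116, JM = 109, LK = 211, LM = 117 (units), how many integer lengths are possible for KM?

From triangle JKM: 7 < KM < 225.
From triangle LKM: 94 < KM < 328.
Intersection: 94 < KM < 225, so integers 95 through 224: 130 values.

130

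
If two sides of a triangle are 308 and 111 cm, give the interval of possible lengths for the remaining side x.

By the triangle inequality, x must be less than 308 + 111 = 419 and greater than |308 − 111| = 197.

197 < x < 419 (cm)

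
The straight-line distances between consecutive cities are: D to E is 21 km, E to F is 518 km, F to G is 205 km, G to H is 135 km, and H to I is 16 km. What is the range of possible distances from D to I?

The maximum is all hops collinear in one direction: 21 + 518 + 205 + 135 + 16 = 895.
The longest hop is 518; the others sum to 377. Folding the others back against it leaves at least 518 − 377 = 141.

141 ≤ DI ≤ 895 km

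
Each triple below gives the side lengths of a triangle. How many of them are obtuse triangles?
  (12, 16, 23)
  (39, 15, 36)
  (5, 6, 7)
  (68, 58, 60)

(12,16,23): 12²+16² = 400 < 529 = 23² → obtuse
(39,15,36): 15²+36² = 1521 = 39² → right
(5,6,7): 5²+6² = 61 > 49 = 7² → acute
(68,58,60): 58²+60² = 6964 > 4624 = 68² → acute
1 of the 4 is obtuse.

1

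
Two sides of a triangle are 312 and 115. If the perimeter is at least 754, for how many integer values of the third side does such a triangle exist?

100

Triangle inequality: 197 < x < 427. Perimeter ≥ 754 gives x ≥ 754 − 312 − 115 = 327.
So 327 ≤ x < 427; integers 327 through 426: 100 values.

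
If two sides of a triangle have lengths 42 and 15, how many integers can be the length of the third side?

29

The third side lies in the open interval (27, 57).
Integers from 28 to 56 inclusive: 56 − 28 + 1 = 29.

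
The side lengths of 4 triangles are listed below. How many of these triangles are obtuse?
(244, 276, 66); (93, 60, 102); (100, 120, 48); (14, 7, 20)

(244,276,66): 66²+244² = 63892 < 76176 = 276² → obtuse
(93,60,102): 60²+93² = 12249 > 10404 = 102² → acute
(100,120,48): 48²+100² = 12304 < 14400 = 120² → obtuse
(14,7,20): 7²+14² = 245 < 400 = 20² → obtuse
3 of the 4 are obtuse.

3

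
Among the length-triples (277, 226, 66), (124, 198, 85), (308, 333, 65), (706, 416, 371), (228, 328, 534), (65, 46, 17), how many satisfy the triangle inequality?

5

(66,226,277): 66+226 > 277 → valid
(85,124,198): 85+124 > 198 → valid
(65,308,333): 65+308 > 333 → valid
(371,416,706): 371+416 > 706 → valid
(228,328,534): 228+328 > 534 → valid
(17,46,65): 17+46 ≤ 65 → not valid
5 of the 6 triples form a triangle.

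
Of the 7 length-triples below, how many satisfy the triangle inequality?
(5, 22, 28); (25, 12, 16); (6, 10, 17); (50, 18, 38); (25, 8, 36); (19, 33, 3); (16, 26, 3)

2

(5,22,28): 5+22 ≤ 28 → not valid
(12,16,25): 12+16 > 25 → valid
(6,10,17): 6+10 ≤ 17 → not valid
(18,38,50): 18+38 > 50 → valid
(8,25,36): 8+25 ≤ 36 → not valid
(3,19,33): 3+19 ≤ 33 → not valid
(3,16,26): 3+16 ≤ 26 → not valid
2 of the 7 triples form a triangle.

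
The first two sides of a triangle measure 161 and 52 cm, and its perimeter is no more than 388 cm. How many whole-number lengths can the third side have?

Triangle inequality: 109 < x < 213. Perimeter ≤ 388 gives x ≤ 388 − 161 − 52 = 175.
So 109 < x ≤ 175; integers 110 through 175: 66 values.

66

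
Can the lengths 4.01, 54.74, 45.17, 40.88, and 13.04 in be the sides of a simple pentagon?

A pentagon exists iff every side is shorter than the sum of the others — equivalently, the longest side is less than the sum of the rest.
Longest side 54.74 < 103.10 (sum of the remaining 4), so yes.

Yes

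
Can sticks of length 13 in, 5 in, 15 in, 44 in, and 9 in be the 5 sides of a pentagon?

For a pentagon, each side must be shorter than the sum of the others.
Here the longest side is 44, but the remaining 4 sides sum to only 42.

No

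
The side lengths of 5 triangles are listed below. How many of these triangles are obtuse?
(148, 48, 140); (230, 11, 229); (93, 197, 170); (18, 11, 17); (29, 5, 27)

3

(148,48,140): 48²+140² = 21904 = 148² → right
(230,11,229): 11²+229² = 52562 < 52900 = 230² → obtuse
(93,197,170): 93²+170² = 37549 < 38809 = 197² → obtuse
(18,11,17): 11²+17² = 410 > 324 = 18² → acute
(29,5,27): 5²+27² = 754 < 841 = 29² → obtuse
3 of the 5 are obtuse.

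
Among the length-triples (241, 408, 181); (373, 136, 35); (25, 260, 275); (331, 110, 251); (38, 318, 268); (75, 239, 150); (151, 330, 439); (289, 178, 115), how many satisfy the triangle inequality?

5

(181,241,408): 181+241 > 408 → valid
(35,136,373): 35+136 ≤ 373 → not valid
(25,260,275): 25+260 > 275 → valid
(110,251,331): 110+251 > 331 → valid
(38,268,318): 38+268 ≤ 318 → not valid
(75,150,239): 75+150 ≤ 239 → not valid
(151,330,439): 151+330 > 439 → valid
(115,178,289): 115+178 > 289 → valid
5 of the 8 triples form a triangle.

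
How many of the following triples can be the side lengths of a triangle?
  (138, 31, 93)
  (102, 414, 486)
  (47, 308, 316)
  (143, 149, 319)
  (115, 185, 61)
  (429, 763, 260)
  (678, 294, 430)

3

(31,93,138): 31+93 ≤ 138 → not valid
(102,414,486): 102+414 > 486 → valid
(47,308,316): 47+308 > 316 → valid
(143,149,319): 143+149 ≤ 319 → not valid
(61,115,185): 61+115 ≤ 185 → not valid
(260,429,763): 260+429 ≤ 763 → not valid
(294,430,678): 294+430 > 678 → valid
3 of the 7 triples form a triangle.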